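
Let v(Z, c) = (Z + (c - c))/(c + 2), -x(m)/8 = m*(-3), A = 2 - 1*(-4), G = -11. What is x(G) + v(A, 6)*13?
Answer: -1017/4 ≈ -254.25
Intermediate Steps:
A = 6 (A = 2 + 4 = 6)
x(m) = 24*m (x(m) = -8*m*(-3) = -(-24)*m = 24*m)
v(Z, c) = Z/(2 + c) (v(Z, c) = (Z + 0)/(2 + c) = Z/(2 + c))
x(G) + v(A, 6)*13 = 24*(-11) + (6/(2 + 6))*13 = -264 + (6/8)*13 = -264 + (6*(⅛))*13 = -264 + (¾)*13 = -264 + 39/4 = -1017/4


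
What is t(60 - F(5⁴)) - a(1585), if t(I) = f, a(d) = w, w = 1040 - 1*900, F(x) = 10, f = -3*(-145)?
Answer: 295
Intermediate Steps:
f = 435
w = 140 (w = 1040 - 900 = 140)
a(d) = 140
t(I) = 435
t(60 - F(5⁴)) - a(1585) = 435 - 1*140 = 435 - 140 = 295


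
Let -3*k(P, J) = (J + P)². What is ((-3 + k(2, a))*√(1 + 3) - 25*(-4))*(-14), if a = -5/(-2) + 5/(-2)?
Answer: -3836/3 ≈ -1278.7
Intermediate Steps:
a = 0 (a = -5*(-½) + 5*(-½) = 5/2 - 5/2 = 0)
k(P, J) = -(J + P)²/3
((-3 + k(2, a))*√(1 + 3) - 25*(-4))*(-14) = ((-3 - (0 + 2)²/3)*√(1 + 3) - 25*(-4))*(-14) = ((-3 - ⅓*2²)*√4 + 100)*(-14) = ((-3 - ⅓*4)*2 + 100)*(-14) = ((-3 - 4/3)*2 + 100)*(-14) = (-13/3*2 + 100)*(-14) = (-26/3 + 100)*(-14) = (274/3)*(-14) = -3836/3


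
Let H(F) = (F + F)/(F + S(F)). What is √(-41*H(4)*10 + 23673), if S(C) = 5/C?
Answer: √10164273/21 ≈ 151.82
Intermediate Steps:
H(F) = 2*F/(F + 5/F) (H(F) = (F + F)/(F + 5/F) = (2*F)/(F + 5/F) = 2*F/(F + 5/F))
√(-41*H(4)*10 + 23673) = √(-82*4²/(5 + 4²)*10 + 23673) = √(-82*16/(5 + 16)*10 + 23673) = √(-82*16/21*10 + 23673) = √(-41*32/21*10 + 23673) = √(-1312/21*10 + 23673) = √(-13120/21 + 23673) = √(484013/21) = √10164273/21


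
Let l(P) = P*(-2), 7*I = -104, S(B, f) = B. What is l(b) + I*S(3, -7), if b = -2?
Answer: -284/7 ≈ -40.571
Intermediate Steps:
I = -104/7 (I = (⅐)*(-104) = -104/7 ≈ -14.857)
l(P) = -2*P
l(b) + I*S(3, -7) = -2*(-2) - 104/7*3 = 4 - 312/7 = -284/7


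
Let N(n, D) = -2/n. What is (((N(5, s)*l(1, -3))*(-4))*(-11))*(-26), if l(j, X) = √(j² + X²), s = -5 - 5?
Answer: 2288*√10/5 ≈ 1447.1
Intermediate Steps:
s = -10
l(j, X) = √(X² + j²)
(((N(5, s)*l(1, -3))*(-4))*(-11))*(-26) = ((((-2/5)*√((-3)² + 1²))*(-4))*(-11))*(-26) = ((((-2*⅕)*√(9 + 1))*(-4))*(-11))*(-26) = ((-2*√10/5*(-4))*(-11))*(-26) = ((8*√10/5)*(-11))*(-26) = -88*√10/5*(-26) = 2288*√10/5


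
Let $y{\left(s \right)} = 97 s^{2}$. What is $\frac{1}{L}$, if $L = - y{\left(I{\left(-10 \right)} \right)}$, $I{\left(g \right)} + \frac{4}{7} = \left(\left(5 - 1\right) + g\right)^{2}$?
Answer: $- \frac{49}{5965888} \approx -8.2134 \cdot 10^{-6}$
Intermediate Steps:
$I{\left(g \right)} = - \frac{4}{7} + \left(4 + g\right)^{2}$ ($I{\left(g \right)} = - \frac{4}{7} + \left(\left(5 - 1\right) + g\right)^{2} = - \frac{4}{7} + \left(4 + g\right)^{2}$)
$L = - \frac{5965888}{49}$ ($L = - 97 \left(- \frac{4}{7} + \left(4 - 10\right)^{2}\right)^{2} = - 97 \left(- \frac{4}{7} + \left(-6\right)^{2}\right)^{2} = - 97 \left(- \frac{4}{7} + 36\right)^{2} = - 97 \left(\frac{248}{7}\right)^{2} = - \frac{97 \cdot 61504}{49} = \left(-1\right) \frac{5965888}{49} = - \frac{5965888}{49} \approx -1.2175 \cdot 10^{5}$)
$\frac{1}{L} = \frac{1}{- \frac{5965888}{49}} = - \frac{49}{5965888}$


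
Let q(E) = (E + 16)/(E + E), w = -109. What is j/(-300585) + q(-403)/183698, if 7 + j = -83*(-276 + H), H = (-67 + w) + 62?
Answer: -4791568483049/44504791843980 ≈ -0.10766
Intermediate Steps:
H = -114 (H = (-67 - 109) + 62 = -176 + 62 = -114)
q(E) = (16 + E)/(2*E) (q(E) = (16 + E)/((2*E)) = (16 + E)*(1/(2*E)) = (16 + E)/(2*E))
j = 32363 (j = -7 - 83*(-276 - 114) = -7 - 83*(-390) = -7 + 32370 = 32363)
j/(-300585) + q(-403)/183698 = 32363/(-300585) + ((½)*(16 - 403)/(-403))/183698 = 32363*(-1/300585) + ((½)*(-1/403)*(-387))*(1/183698) = -32363/300585 + (387/806)*(1/183698) = -32363/300585 + 387/148060588 = -4791568483049/44504791843980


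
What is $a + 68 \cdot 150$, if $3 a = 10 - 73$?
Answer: $10179$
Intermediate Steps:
$a = -21$ ($a = \frac{10 - 73}{3} = \frac{1}{3} \left(-63\right) = -21$)
$a + 68 \cdot 150 = -21 + 68 \cdot 150 = -21 + 10200 = 10179$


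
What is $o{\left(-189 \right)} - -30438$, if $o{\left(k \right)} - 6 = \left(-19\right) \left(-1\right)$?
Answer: $30463$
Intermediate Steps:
$o{\left(k \right)} = 25$ ($o{\left(k \right)} = 6 - -19 = 6 + 19 = 25$)
$o{\left(-189 \right)} - -30438 = 25 - -30438 = 25 + 30438 = 30463$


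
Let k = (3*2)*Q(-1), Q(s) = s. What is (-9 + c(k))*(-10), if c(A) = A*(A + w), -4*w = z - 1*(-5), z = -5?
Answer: -270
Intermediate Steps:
w = 0 (w = -(-5 - 1*(-5))/4 = -(-5 + 5)/4 = -¼*0 = 0)
k = -6 (k = (3*2)*(-1) = 6*(-1) = -6)
c(A) = A² (c(A) = A*(A + 0) = A*A = A²)
(-9 + c(k))*(-10) = (-9 + (-6)²)*(-10) = (-9 + 36)*(-2*5) = 27*(-10) = -270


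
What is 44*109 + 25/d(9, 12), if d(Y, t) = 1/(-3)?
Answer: 4721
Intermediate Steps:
d(Y, t) = -⅓
44*109 + 25/d(9, 12) = 44*109 + 25/(-⅓) = 4796 + 25*(-3) = 4796 - 75 = 4721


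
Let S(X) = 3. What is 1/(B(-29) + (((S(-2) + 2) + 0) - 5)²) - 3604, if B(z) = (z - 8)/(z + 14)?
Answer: -133333/37 ≈ -3603.6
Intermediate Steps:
B(z) = (-8 + z)/(14 + z)
1/(B(-29) + (((S(-2) + 2) + 0) - 5)²) - 3604 = 1/((-8 - 29)/(14 - 29) + (((3 + 2) + 0) - 5)²) - 3604 = 1/(-37/(-15) + ((5 + 0) - 5)²) - 3604 = 1/(-1/15*(-37) + (5 - 5)²) - 3604 = 1/(37/15 + 0²) - 3604 = 1/(37/15 + 0) - 3604 = 1/(37/15) - 3604 = 15/37 - 3604 = -133333/37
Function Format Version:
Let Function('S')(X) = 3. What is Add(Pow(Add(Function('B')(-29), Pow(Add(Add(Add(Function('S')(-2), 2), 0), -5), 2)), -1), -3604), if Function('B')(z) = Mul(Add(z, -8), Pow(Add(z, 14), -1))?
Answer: Rational(-133333, 37) ≈ -3603.6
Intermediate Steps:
Function('B')(z) = Mul(Pow(Add(14, z), -1), Add(-8, z)) (Function('B')(z) = Mul(Add(-8, z), Pow(Add(14, z), -1)) = Mul(Pow(Add(14, z), -1), Add(-8, z)))
Add(Pow(Add(Function('B')(-29), Pow(Add(Add(Add(Function('S')(-2), 2), 0), -5), 2)), -1), -3604) = Add(Pow(Add(Mul(Pow(Add(14, -29), -1), Add(-8, -29)), Pow(Add(Add(Add(3, 2), 0), -5), 2)), -1), -3604) = Add(Pow(Add(Mul(Pow(-15, -1), -37), Pow(Add(Add(5, 0), -5), 2)), -1), -3604) = Add(Pow(Add(Mul(Rational(-1, 15), -37), Pow(Add(5, -5), 2)), -1), -3604) = Add(Pow(Add(Rational(37, 15), Pow(0, 2)), -1), -3604) = Add(Pow(Add(Rational(37, 15), 0), -1), -3604) = Add(Pow(Rational(37, 15), -1), -3604) = Add(Rational(15, 37), -3604) = Rational(-133333, 37)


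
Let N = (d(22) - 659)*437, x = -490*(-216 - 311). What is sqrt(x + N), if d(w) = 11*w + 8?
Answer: 33*sqrt(73) ≈ 281.95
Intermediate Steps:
d(w) = 8 + 11*w
x = 258230 (x = -490*(-527) = 258230)
N = -178733 (N = ((8 + 11*22) - 659)*437 = ((8 + 242) - 659)*437 = (250 - 659)*437 = -409*437 = -178733)
sqrt(x + N) = sqrt(258230 - 178733) = sqrt(79497) = 33*sqrt(73)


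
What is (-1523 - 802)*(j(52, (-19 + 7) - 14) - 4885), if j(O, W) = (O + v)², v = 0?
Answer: 5070825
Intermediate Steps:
j(O, W) = O² (j(O, W) = (O + 0)² = O²)
(-1523 - 802)*(j(52, (-19 + 7) - 14) - 4885) = (-1523 - 802)*(52² - 4885) = -2325*(2704 - 4885) = -2325*(-2181) = 5070825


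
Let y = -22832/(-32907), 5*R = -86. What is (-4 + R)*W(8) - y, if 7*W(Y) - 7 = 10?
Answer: -8585362/164535 ≈ -52.180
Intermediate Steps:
R = -86/5 (R = (1/5)*(-86) = -86/5 ≈ -17.200)
W(Y) = 17/7 (W(Y) = 1 + (1/7)*10 = 1 + 10/7 = 17/7)
y = 22832/32907 (y = -22832*(-1/32907) = 22832/32907 ≈ 0.69383)
(-4 + R)*W(8) - y = (-4 - 86/5)*(17/7) - 1*22832/32907 = -106/5*17/7 - 22832/32907 = -1802/35 - 22832/32907 = -8585362/164535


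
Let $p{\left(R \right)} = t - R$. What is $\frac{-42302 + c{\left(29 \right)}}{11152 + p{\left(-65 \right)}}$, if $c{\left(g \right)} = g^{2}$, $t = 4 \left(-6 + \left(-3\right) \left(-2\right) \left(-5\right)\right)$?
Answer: $- \frac{41461}{11073} \approx -3.7443$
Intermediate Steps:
$t = -144$ ($t = 4 \left(-6 + 6 \left(-5\right)\right) = 4 \left(-6 - 30\right) = 4 \left(-36\right) = -144$)
$p{\left(R \right)} = -144 - R$
$\frac{-42302 + c{\left(29 \right)}}{11152 + p{\left(-65 \right)}} = \frac{-42302 + 29^{2}}{11152 - 79} = \frac{-42302 + 841}{11152 + \left(-144 + 65\right)} = - \frac{41461}{11152 - 79} = - \frac{41461}{11073}$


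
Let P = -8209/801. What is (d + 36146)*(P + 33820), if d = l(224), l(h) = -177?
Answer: 974098466059/801 ≈ 1.2161e+9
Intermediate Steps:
P = -8209/801 (P = -8209*1/801 = -8209/801 ≈ -10.248)
d = -177
(d + 36146)*(P + 33820) = (-177 + 36146)*(-8209/801 + 33820) = 35969*(27081611/801) = 974098466059/801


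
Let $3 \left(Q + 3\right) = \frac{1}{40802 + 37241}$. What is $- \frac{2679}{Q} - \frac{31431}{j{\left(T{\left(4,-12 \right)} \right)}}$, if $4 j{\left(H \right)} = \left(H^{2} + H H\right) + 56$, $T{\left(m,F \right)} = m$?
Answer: $- \frac{2069399841}{3863123} \approx -535.68$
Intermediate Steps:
$j{\left(H \right)} = 14 + \frac{H^{2}}{2}$ ($j{\left(H \right)} = \frac{\left(H^{2} + H H\right) + 56}{4} = \frac{\left(H^{2} + H^{2}\right) + 56}{4} = \frac{2 H^{2} + 56}{4} = \frac{56 + 2 H^{2}}{4} = 14 + \frac{H^{2}}{2}$)
$Q = - \frac{702386}{234129}$ ($Q = -3 + \frac{1}{3 \left(40802 + 37241\right)} = -3 + \frac{1}{3 \cdot 78043} = -3 + \frac{1}{3} \cdot \frac{1}{78043} = -3 + \frac{1}{234129} = - \frac{702386}{234129} \approx -3.0$)
$- \frac{2679}{Q} - \frac{31431}{j{\left(T{\left(4,-12 \right)} \right)}} = - \frac{2679}{- \frac{702386}{234129}} - \frac{31431}{14 + \frac{4^{2}}{2}} = \left(-2679\right) \left(- \frac{234129}{702386}\right) - \frac{31431}{14 + \frac{1}{2} \cdot 16} = \frac{627231591}{702386} - \frac{31431}{14 + 8} = \frac{627231591}{702386} - \frac{31431}{22} = - \frac{2069399841}{3863123}$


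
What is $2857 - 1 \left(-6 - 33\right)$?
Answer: $2896$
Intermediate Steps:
$2857 - 1 \left(-6 - 33\right) = 2857 - 1 \left(-39\right) = 2857 - -39 = 2857 + 39 = 2896$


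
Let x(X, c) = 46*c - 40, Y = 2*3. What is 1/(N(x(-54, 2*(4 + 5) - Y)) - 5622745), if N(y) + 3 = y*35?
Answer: -1/5604828 ≈ -1.7842e-7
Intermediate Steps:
Y = 6
x(X, c) = -40 + 46*c
N(y) = -3 + 35*y (N(y) = -3 + y*35 = -3 + 35*y)
1/(N(x(-54, 2*(4 + 5) - Y)) - 5622745) = 1/((-3 + 35*(-40 + 46*(2*(4 + 5) - 1*6))) - 5622745) = 1/((-3 + 35*(-40 + 46*(2*9 - 6))) - 5622745) = 1/((-3 + 35*(-40 + 46*(18 - 6))) - 5622745) = 1/((-3 + 35*(-40 + 46*12)) - 5622745) = 1/((-3 + 35*(-40 + 552)) - 5622745) = 1/((-3 + 35*512) - 5622745) = 1/((-3 + 17920) - 5622745) = 1/(17917 - 5622745) = 1/(-5604828) = -1/5604828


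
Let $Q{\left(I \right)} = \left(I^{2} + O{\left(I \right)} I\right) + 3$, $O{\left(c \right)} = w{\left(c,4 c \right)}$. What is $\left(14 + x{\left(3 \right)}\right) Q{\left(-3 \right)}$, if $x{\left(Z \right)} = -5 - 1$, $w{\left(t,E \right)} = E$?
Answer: $384$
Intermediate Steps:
$O{\left(c \right)} = 4 c$
$Q{\left(I \right)} = 3 + 5 I^{2}$ ($Q{\left(I \right)} = \left(I^{2} + 4 I I\right) + 3 = \left(I^{2} + 4 I^{2}\right) + 3 = 5 I^{2} + 3 = 3 + 5 I^{2}$)
$x{\left(Z \right)} = -6$ ($x{\left(Z \right)} = -5 - 1 = -6$)
$\left(14 + x{\left(3 \right)}\right) Q{\left(-3 \right)} = \left(14 - 6\right) \left(3 + 5 \left(-3\right)^{2}\right) = 8 \left(3 + 5 \cdot 9\right) = 8 \left(3 + 45\right) = 8 \cdot 48 = 384$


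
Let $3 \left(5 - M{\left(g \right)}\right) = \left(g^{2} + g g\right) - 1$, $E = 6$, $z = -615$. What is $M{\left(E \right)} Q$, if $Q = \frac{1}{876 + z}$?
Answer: $- \frac{56}{783} \approx -0.07152$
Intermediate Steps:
$Q = \frac{1}{261}$ ($Q = \frac{1}{876 - 615} = \frac{1}{261} \approx 0.0038314$)
$M{\left(g \right)} = \frac{16}{3} - \frac{2 g^{2}}{3}$ ($M{\left(g \right)} = 5 - \frac{\left(g^{2} + g g\right) - 1}{3} = 5 - \frac{\left(g^{2} + g^{2}\right) - 1}{3} = 5 - \frac{2 g^{2} - 1}{3} = 5 - \frac{-1 + 2 g^{2}}{3} = 5 - \left(- \frac{1}{3} + \frac{2 g^{2}}{3}\right) = \frac{16}{3} - \frac{2 g^{2}}{3}$)
$M{\left(E \right)} Q = \left(\frac{16}{3} - \frac{2 \cdot 6^{2}}{3}\right) \frac{1}{261} = \left(\frac{16}{3} - 24\right) \frac{1}{261} = \left(- \frac{56}{3}\right) \frac{1}{261} = - \frac{56}{783}$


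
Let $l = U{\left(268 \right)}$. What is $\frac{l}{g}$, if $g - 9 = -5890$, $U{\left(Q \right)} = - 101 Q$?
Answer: $\frac{27068}{5881} \approx 4.6026$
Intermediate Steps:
$l = -27068$ ($l = \left(-101\right) 268 = -27068$)
$g = -5881$ ($g = 9 - 5890 = -5881$)
$\frac{l}{g} = - \frac{27068}{-5881} = \left(-27068\right) \left(- \frac{1}{5881}\right) = \frac{27068}{5881}$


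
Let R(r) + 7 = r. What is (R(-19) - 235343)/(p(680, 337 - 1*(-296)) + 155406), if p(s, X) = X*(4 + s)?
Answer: -235369/588378 ≈ -0.40003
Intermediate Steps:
R(r) = -7 + r
(R(-19) - 235343)/(p(680, 337 - 1*(-296)) + 155406) = ((-7 - 19) - 235343)/((337 - 1*(-296))*(4 + 680) + 155406) = (-26 - 235343)/((337 + 296)*684 + 155406) = -235369/(633*684 + 155406) = -235369/(432972 + 155406) = -235369/588378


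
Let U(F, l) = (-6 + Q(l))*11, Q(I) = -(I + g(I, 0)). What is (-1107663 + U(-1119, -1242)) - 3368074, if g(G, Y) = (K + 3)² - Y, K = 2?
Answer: -4462416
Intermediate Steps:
g(G, Y) = 25 - Y (g(G, Y) = (2 + 3)² - Y = 5² - Y = 25 - Y)
Q(I) = -25 - I (Q(I) = -(I + (25 - 1*0)) = -(I + (25 + 0)) = -(I + 25) = -(25 + I) = -25 - I)
U(F, l) = -341 - 11*l (U(F, l) = (-6 + (-25 - l))*11 = (-31 - l)*11 = -341 - 11*l)
(-1107663 + U(-1119, -1242)) - 3368074 = (-1107663 + (-341 - 11*(-1242))) - 3368074 = (-1107663 + (-341 + 13662)) - 3368074 = (-1107663 + 13321) - 3368074 = -1094342 - 3368074 = -4462416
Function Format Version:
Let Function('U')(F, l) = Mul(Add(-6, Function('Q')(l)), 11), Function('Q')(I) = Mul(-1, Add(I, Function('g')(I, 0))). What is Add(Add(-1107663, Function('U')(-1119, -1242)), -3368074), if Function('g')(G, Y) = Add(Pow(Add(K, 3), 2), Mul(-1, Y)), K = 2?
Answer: -4462416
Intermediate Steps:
Function('g')(G, Y) = Add(25, Mul(-1, Y)) (Function('g')(G, Y) = Add(Pow(Add(2, 3), 2), Mul(-1, Y)) = Add(Pow(5, 2), Mul(-1, Y)) = Add(25, Mul(-1, Y)))
Function('Q')(I) = Add(-25, Mul(-1, I)) (Function('Q')(I) = Mul(-1, Add(I, Add(25, Mul(-1, 0)))) = Mul(-1, Add(I, Add(25, 0))) = Mul(-1, Add(I, 25)) = Mul(-1, Add(25, I)) = Add(-25, Mul(-1, I)))
Function('U')(F, l) = Add(-341, Mul(-11, l)) (Function('U')(F, l) = Mul(Add(-6, Add(-25, Mul(-1, l))), 11) = Mul(Add(-31, Mul(-1, l)), 11) = Add(-341, Mul(-11, l)))
Add(Add(-1107663, Function('U')(-1119, -1242)), -3368074) = Add(Add(-1107663, Add(-341, Mul(-11, -1242))), -3368074) = Add(Add(-1107663, Add(-341, 13662)), -3368074) = Add(Add(-1107663, 13321), -3368074) = Add(-1094342, -3368074) = -4462416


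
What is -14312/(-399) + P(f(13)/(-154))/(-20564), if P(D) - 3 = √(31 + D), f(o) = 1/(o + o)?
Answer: 294310771/8205036 - √124247123/41169128 ≈ 35.869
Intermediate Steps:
f(o) = 1/(2*o)
P(D) = 3 + √(31 + D)
-14312/(-399) + P(f(13)/(-154))/(-20564) = -14312/(-399) + (3 + √(31 + ((½)/13)/(-154)))/(-20564) = -14312*(-1/399) + (3 + √(31 + ((½)*(1/13))*(-1/154)))*(-1/20564) = 14312/399 + (3 + √(31 + (1/26)*(-1/154)))*(-1/20564) = 14312/399 + (3 + √(31 - 1/4004))*(-1/20564) = 14312/399 + (3 + √(124123/4004))*(-1/20564) = 14312/399 + (3 + √124247123/2002)*(-1/20564) = 14312/399 + (-3/20564 - √124247123/41169128) = 294310771/8205036 - √124247123/41169128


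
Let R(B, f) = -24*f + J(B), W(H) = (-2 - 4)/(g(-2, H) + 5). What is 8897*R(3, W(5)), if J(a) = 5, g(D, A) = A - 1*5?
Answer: 1503593/5 ≈ 3.0072e+5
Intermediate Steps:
g(D, A) = -5 + A (g(D, A) = A - 5 = -5 + A)
W(H) = -6/H (W(H) = (-2 - 4)/((-5 + H) + 5) = -6/H)
R(B, f) = 5 - 24*f (R(B, f) = -24*f + 5 = 5 - 24*f)
8897*R(3, W(5)) = 8897*(5 - (-144)/5) = 8897*(5 - 24*(-6/5)) = 8897*(5 + 144/5) = 8897*(169/5) = 1503593/5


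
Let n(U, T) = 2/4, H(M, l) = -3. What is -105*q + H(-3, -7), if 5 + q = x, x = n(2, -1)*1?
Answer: 939/2 ≈ 469.50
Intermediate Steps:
n(U, T) = ½ (n(U, T) = 2*(¼) = ½)
x = ½ (x = (½)*1 = ½ ≈ 0.50000)
q = -9/2 (q = -5 + ½ = -9/2 ≈ -4.5000)
-105*q + H(-3, -7) = -105*(-9/2) - 3 = 945/2 - 3 = 939/2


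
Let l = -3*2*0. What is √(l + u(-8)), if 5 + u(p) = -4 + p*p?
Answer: √55 ≈ 7.4162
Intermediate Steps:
u(p) = -9 + p² (u(p) = -5 + (-4 + p*p) = -5 + (-4 + p²) = -9 + p²)
l = 0 (l = -6*0 = 0)
√(l + u(-8)) = √(0 + (-9 + (-8)²)) = √(0 + (-9 + 64)) = √(0 + 55) = √55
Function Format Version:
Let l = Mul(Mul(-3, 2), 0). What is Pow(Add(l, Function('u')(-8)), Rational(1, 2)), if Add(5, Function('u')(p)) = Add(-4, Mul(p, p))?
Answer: Pow(55, Rational(1, 2)) ≈ 7.4162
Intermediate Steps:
Function('u')(p) = Add(-9, Pow(p, 2)) (Function('u')(p) = Add(-5, Add(-4, Mul(p, p))) = Add(-5, Add(-4, Pow(p, 2))) = Add(-9, Pow(p, 2)))
l = 0 (l = Mul(-6, 0) = 0)
Pow(Add(l, Function('u')(-8)), Rational(1, 2)) = Pow(Add(0, Add(-9, Pow(-8, 2))), Rational(1, 2)) = Pow(Add(0, Add(-9, 64)), Rational(1, 2)) = Pow(Add(0, 55), Rational(1, 2)) = Pow(55, Rational(1, 2))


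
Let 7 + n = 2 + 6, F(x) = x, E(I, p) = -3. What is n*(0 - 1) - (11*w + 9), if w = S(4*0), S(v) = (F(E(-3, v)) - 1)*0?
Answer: -10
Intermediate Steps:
n = 1 (n = -7 + (2 + 6) = -7 + 8 = 1)
S(v) = 0 (S(v) = (-3 - 1)*0 = -4*0 = 0)
w = 0
n*(0 - 1) - (11*w + 9) = 1*(0 - 1) - (11*0 + 9) = 1*(-1) - (0 + 9) = -1 - 1*9 = -1 - 9 = -10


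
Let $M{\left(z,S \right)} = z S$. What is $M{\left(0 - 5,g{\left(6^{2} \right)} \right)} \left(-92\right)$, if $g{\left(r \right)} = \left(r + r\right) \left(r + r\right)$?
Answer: $2384640$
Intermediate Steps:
$g{\left(r \right)} = 4 r^{2}$ ($g{\left(r \right)} = 2 r 2 r = 4 r^{2}$)
$M{\left(z,S \right)} = S z$
$M{\left(0 - 5,g{\left(6^{2} \right)} \right)} \left(-92\right) = 4 \left(6^{2}\right)^{2} \left(0 - 5\right) \left(-92\right) = 4 \cdot 36^{2} \left(-5\right) \left(-92\right) = 4 \cdot 1296 \left(-5\right) \left(-92\right) = 5184 \left(-5\right) \left(-92\right) = \left(-25920\right) \left(-92\right) = 2384640$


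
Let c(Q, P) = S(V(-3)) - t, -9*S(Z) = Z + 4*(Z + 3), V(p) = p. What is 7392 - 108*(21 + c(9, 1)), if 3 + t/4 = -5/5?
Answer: 3360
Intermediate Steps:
t = -16 (t = -12 + 4*(-5/5) = -12 + 4*(-5*1/5) = -12 + 4*(-1) = -12 - 4 = -16)
S(Z) = -4/3 - 5*Z/9 (S(Z) = -(Z + 4*(Z + 3))/9 = -(Z + 4*(3 + Z))/9 = -(Z + (12 + 4*Z))/9 = -(12 + 5*Z)/9 = -4/3 - 5*Z/9)
c(Q, P) = 49/3 (c(Q, P) = (-4/3 - 5/9*(-3)) - 1*(-16) = (-4/3 + 5/3) + 16 = 1/3 + 16 = 49/3)
7392 - 108*(21 + c(9, 1)) = 7392 - 108*(21 + 49/3) = 7392 - 108*112/3 = 7392 - 1*4032 = 7392 - 4032 = 3360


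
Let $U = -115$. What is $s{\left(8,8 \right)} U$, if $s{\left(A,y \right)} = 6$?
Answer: $-690$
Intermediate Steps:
$s{\left(8,8 \right)} U = 6 \left(-115\right) = -690$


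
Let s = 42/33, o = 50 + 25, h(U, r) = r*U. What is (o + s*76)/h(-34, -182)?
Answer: 1889/68068 ≈ 0.027752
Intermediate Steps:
h(U, r) = U*r
o = 75
s = 14/11 (s = 42*(1/33) = 14/11 ≈ 1.2727)
(o + s*76)/h(-34, -182) = (75 + (14/11)*76)/((-34*(-182))) = (75 + 1064/11)/6188 = (1889/11)*(1/6188) = 1889/68068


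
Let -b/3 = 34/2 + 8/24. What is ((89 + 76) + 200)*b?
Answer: -18980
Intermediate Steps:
b = -52 (b = -3*(34/2 + 8/24) = -3*(34*(½) + 8*(1/24)) = -3*(17 + ⅓) = -3*52/3 = -52)
((89 + 76) + 200)*b = ((89 + 76) + 200)*(-52) = (165 + 200)*(-52) = 365*(-52) = -18980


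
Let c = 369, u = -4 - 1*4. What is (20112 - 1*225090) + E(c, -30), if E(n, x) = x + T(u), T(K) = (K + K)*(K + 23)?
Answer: -205248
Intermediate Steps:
u = -8 (u = -4 - 4 = -8)
T(K) = 2*K*(23 + K) (T(K) = (2*K)*(23 + K) = 2*K*(23 + K))
E(n, x) = -240 + x (E(n, x) = x + 2*(-8)*(23 - 8) = x + 2*(-8)*15 = x - 240 = -240 + x)
(20112 - 1*225090) + E(c, -30) = (20112 - 1*225090) + (-240 - 30) = (20112 - 225090) - 270 = -204978 - 270 = -205248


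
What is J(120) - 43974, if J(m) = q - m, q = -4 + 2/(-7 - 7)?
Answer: -308687/7 ≈ -44098.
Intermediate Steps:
q = -29/7 (q = -4 + 2/(-14) = -4 + 2*(-1/14) = -4 - ⅐ = -29/7 ≈ -4.1429)
J(m) = -29/7 - m
J(120) - 43974 = (-29/7 - 1*120) - 43974 = (-29/7 - 120) - 43974 = -869/7 - 43974 = -308687/7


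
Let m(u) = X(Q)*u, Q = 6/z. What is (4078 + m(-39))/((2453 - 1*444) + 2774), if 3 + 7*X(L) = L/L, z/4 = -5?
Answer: 28624/33481 ≈ 0.85493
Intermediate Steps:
z = -20 (z = 4*(-5) = -20)
Q = -3/10 (Q = 6/(-20) = 6*(-1/20) = -3/10 ≈ -0.30000)
X(L) = -2/7 (X(L) = -3/7 + (L/L)/7 = -3/7 + (⅐)*1 = -3/7 + ⅐ = -2/7)
m(u) = -2*u/7
(4078 + m(-39))/((2453 - 1*444) + 2774) = (4078 - 2/7*(-39))/((2453 - 1*444) + 2774) = (4078 + 78/7)/((2453 - 444) + 2774) = 28624/(7*(2009 + 2774)) = (28624/7)/4783 = (28624/7)*(1/4783) = 28624/33481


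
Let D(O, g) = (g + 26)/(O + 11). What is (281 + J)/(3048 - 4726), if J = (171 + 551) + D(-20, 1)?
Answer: -500/839 ≈ -0.59595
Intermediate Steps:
D(O, g) = (26 + g)/(11 + O)
J = 719 (J = (171 + 551) + (26 + 1)/(11 - 20) = 722 + 27/(-9) = 722 - 1/9*27 = 722 - 3 = 719)
(281 + J)/(3048 - 4726) = (281 + 719)/(3048 - 4726) = 1000/(-1678) = 1000*(-1/1678) = -500/839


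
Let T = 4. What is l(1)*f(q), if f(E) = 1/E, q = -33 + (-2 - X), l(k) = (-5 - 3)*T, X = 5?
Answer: ⅘ ≈ 0.80000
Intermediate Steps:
l(k) = -32 (l(k) = (-5 - 3)*4 = -8*4 = -32)
q = -40 (q = -33 + (-2 - 1*5) = -33 + (-2 - 5) = -33 - 7 = -40)
l(1)*f(q) = -32/(-40) = -32*(-1/40) = ⅘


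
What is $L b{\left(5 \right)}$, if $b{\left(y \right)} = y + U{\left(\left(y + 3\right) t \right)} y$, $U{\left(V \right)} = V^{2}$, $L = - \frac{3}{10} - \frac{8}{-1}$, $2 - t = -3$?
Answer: $\frac{123277}{2} \approx 61639.0$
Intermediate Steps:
$t = 5$ ($t = 2 - -3 = 2 + 3 = 5$)
$L = \frac{77}{10}$ ($L = \left(-3\right) \frac{1}{10} - -8 = - \frac{3}{10} + 8 = \frac{77}{10} \approx 7.7$)
$b{\left(y \right)} = y + y \left(15 + 5 y\right)^{2}$ ($b{\left(y \right)} = y + \left(\left(y + 3\right) 5\right)^{2} y = y + \left(\left(3 + y\right) 5\right)^{2} y = y + \left(15 + 5 y\right)^{2} y = y + y \left(15 + 5 y\right)^{2}$)
$L b{\left(5 \right)} = \frac{77 \cdot 5 \left(1 + 25 \left(3 + 5\right)^{2}\right)}{10} = \frac{77 \cdot 5 \left(1 + 25 \cdot 8^{2}\right)}{10} = \frac{77 \cdot 5 \left(1 + 25 \cdot 64\right)}{10} = \frac{77 \cdot 5 \left(1 + 1600\right)}{10} = \frac{77 \cdot 5 \cdot 1601}{10} = \frac{77}{10} \cdot 8005 = \frac{123277}{2}$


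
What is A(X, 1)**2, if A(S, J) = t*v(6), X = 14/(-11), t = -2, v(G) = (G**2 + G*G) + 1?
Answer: 21316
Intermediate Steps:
v(G) = 1 + 2*G**2 (v(G) = (G**2 + G**2) + 1 = 2*G**2 + 1 = 1 + 2*G**2)
X = -14/11 (X = 14*(-1/11) = -14/11 ≈ -1.2727)
A(S, J) = -146 (A(S, J) = -2*(1 + 2*6**2) = -2*(1 + 2*36) = -2*(1 + 72) = -2*73 = -146)
A(X, 1)**2 = (-146)**2 = 21316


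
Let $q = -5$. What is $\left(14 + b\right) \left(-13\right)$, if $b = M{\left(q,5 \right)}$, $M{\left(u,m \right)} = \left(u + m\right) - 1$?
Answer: $-169$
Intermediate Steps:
$M{\left(u,m \right)} = -1 + m + u$ ($M{\left(u,m \right)} = \left(m + u\right) - 1 = -1 + m + u$)
$b = -1$ ($b = -1 + 5 - 5 = -1$)
$\left(14 + b\right) \left(-13\right) = \left(14 - 1\right) \left(-13\right) = 13 \left(-13\right) = -169$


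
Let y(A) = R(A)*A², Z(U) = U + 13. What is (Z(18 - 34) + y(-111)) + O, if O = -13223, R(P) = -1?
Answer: -25547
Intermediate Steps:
Z(U) = 13 + U
y(A) = -A²
(Z(18 - 34) + y(-111)) + O = ((13 + (18 - 34)) - 1*(-111)²) - 13223 = ((13 - 16) - 1*12321) - 13223 = (-3 - 12321) - 13223 = -12324 - 13223 = -25547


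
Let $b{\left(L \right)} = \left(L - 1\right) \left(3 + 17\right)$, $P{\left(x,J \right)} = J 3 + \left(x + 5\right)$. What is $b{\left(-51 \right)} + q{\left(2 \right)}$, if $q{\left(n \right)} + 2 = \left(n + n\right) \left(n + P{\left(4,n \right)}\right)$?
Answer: $-974$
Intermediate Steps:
$P{\left(x,J \right)} = 5 + x + 3 J$ ($P{\left(x,J \right)} = 3 J + \left(5 + x\right) = 5 + x + 3 J$)
$q{\left(n \right)} = -2 + 2 n \left(9 + 4 n\right)$ ($q{\left(n \right)} = -2 + \left(n + n\right) \left(n + \left(5 + 4 + 3 n\right)\right) = -2 + 2 n \left(n + \left(9 + 3 n\right)\right) = -2 + 2 n \left(9 + 4 n\right)$)
$b{\left(L \right)} = -20 + 20 L$ ($b{\left(L \right)} = \left(-1 + L\right) 20 = -20 + 20 L$)
$b{\left(-51 \right)} + q{\left(2 \right)} = \left(-20 + 20 \left(-51\right)\right) + \left(-2 + 8 \cdot 2^{2} + 18 \cdot 2\right) = \left(-20 - 1020\right) + \left(-2 + 8 \cdot 4 + 36\right) = -1040 + \left(-2 + 32 + 36\right) = -1040 + 66 = -974$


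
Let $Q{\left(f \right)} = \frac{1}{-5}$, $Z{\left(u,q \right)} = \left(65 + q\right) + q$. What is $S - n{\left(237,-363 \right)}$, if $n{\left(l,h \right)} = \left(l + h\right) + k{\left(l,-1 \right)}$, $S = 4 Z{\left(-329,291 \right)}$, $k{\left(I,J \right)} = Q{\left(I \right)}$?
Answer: $\frac{13571}{5} \approx 2714.2$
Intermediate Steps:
$Z{\left(u,q \right)} = 65 + 2 q$
$Q{\left(f \right)} = - \frac{1}{5}$
$k{\left(I,J \right)} = - \frac{1}{5}$
$S = 2588$ ($S = 4 \left(65 + 2 \cdot 291\right) = 4 \left(65 + 582\right) = 4 \cdot 647 = 2588$)
$n{\left(l,h \right)} = - \frac{1}{5} + h + l$ ($n{\left(l,h \right)} = \left(l + h\right) - \frac{1}{5} = \left(h + l\right) - \frac{1}{5} = - \frac{1}{5} + h + l$)
$S - n{\left(237,-363 \right)} = 2588 - \left(- \frac{1}{5} - 363 + 237\right) = 2588 - - \frac{631}{5} = 2588 + \frac{631}{5} = \frac{13571}{5}$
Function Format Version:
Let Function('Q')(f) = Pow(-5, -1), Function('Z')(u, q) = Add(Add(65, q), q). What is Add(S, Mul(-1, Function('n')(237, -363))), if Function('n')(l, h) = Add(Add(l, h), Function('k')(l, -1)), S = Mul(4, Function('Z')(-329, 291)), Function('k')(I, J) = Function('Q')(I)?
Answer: Rational(13571, 5) ≈ 2714.2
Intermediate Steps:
Function('Z')(u, q) = Add(65, Mul(2, q))
Function('Q')(f) = Rational(-1, 5)
Function('k')(I, J) = Rational(-1, 5)
S = 2588 (S = Mul(4, Add(65, Mul(2, 291))) = Mul(4, Add(65, 582)) = Mul(4, 647) = 2588)
Function('n')(l, h) = Add(Rational(-1, 5), h, l) (Function('n')(l, h) = Add(Add(l, h), Rational(-1, 5)) = Add(Add(h, l), Rational(-1, 5)) = Add(Rational(-1, 5), h, l))
Add(S, Mul(-1, Function('n')(237, -363))) = Add(2588, Mul(-1, Add(Rational(-1, 5), -363, 237))) = Add(2588, Mul(-1, Rational(-631, 5))) = Add(2588, Rational(631, 5)) = Rational(13571, 5)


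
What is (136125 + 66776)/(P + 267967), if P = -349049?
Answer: -202901/81082 ≈ -2.5024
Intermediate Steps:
(136125 + 66776)/(P + 267967) = (136125 + 66776)/(-349049 + 267967) = 202901/(-81082) = 202901*(-1/81082) = -202901/81082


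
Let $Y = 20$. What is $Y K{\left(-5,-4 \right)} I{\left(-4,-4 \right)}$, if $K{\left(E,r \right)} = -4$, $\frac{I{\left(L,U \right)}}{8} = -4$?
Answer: $2560$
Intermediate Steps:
$I{\left(L,U \right)} = -32$ ($I{\left(L,U \right)} = 8 \left(-4\right) = -32$)
$Y K{\left(-5,-4 \right)} I{\left(-4,-4 \right)} = 20 \left(-4\right) \left(-32\right) = \left(-80\right) \left(-32\right) = 2560$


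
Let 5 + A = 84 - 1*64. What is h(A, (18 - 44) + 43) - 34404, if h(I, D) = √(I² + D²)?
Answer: -34404 + √514 ≈ -34381.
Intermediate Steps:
A = 15 (A = -5 + (84 - 1*64) = -5 + (84 - 64) = -5 + 20 = 15)
h(I, D) = √(D² + I²)
h(A, (18 - 44) + 43) - 34404 = √(((18 - 44) + 43)² + 15²) - 34404 = √((-26 + 43)² + 225) - 34404 = √(17² + 225) - 34404 = √(289 + 225) - 34404 = √514 - 34404 = -34404 + √514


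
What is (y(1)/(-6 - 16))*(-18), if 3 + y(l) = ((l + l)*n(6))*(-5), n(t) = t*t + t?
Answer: -3807/11 ≈ -346.09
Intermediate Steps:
n(t) = t + t² (n(t) = t² + t = t + t²)
y(l) = -3 - 420*l (y(l) = -3 + ((l + l)*(6*(1 + 6)))*(-5) = -3 + ((2*l)*(6*7))*(-5) = -3 + ((2*l)*42)*(-5) = -3 + (84*l)*(-5) = -3 - 420*l)
(y(1)/(-6 - 16))*(-18) = ((-3 - 420*1)/(-6 - 16))*(-18) = ((-3 - 420)/(-22))*(-18) = -1/22*(-423)*(-18) = (423/22)*(-18) = -3807/11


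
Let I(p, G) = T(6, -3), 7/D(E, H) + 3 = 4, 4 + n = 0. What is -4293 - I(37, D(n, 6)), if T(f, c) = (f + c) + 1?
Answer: -4297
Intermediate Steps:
n = -4 (n = -4 + 0 = -4)
D(E, H) = 7 (D(E, H) = 7/(-3 + 4) = 7/1 = 7*1 = 7)
T(f, c) = 1 + c + f (T(f, c) = (c + f) + 1 = 1 + c + f)
I(p, G) = 4 (I(p, G) = 1 - 3 + 6 = 4)
-4293 - I(37, D(n, 6)) = -4293 - 1*4 = -4293 - 4 = -4297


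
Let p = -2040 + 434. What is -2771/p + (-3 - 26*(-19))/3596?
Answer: 5376531/2887588 ≈ 1.8619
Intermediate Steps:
p = -1606
-2771/p + (-3 - 26*(-19))/3596 = -2771/(-1606) + (-3 - 26*(-19))/3596 = -2771*(-1/1606) + (-3 + 494)*(1/3596) = 2771/1606 + 491*(1/3596) = 2771/1606 + 491/3596 = 5376531/2887588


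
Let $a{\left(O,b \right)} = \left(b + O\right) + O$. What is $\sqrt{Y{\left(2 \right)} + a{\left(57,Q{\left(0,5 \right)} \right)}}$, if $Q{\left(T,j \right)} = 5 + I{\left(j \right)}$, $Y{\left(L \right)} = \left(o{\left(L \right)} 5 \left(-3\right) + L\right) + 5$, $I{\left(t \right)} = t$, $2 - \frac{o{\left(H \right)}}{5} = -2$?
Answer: $13 i \approx 13.0 i$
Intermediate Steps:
$o{\left(H \right)} = 20$ ($o{\left(H \right)} = 10 - -10 = 10 + 10 = 20$)
$Y{\left(L \right)} = -295 + L$ ($Y{\left(L \right)} = \left(20 \cdot 5 \left(-3\right) + L\right) + 5 = \left(100 \left(-3\right) + L\right) + 5 = \left(-300 + L\right) + 5 = -295 + L$)
$Q{\left(T,j \right)} = 5 + j$
$a{\left(O,b \right)} = b + 2 O$ ($a{\left(O,b \right)} = \left(O + b\right) + O = b + 2 O$)
$\sqrt{Y{\left(2 \right)} + a{\left(57,Q{\left(0,5 \right)} \right)}} = \sqrt{\left(-295 + 2\right) + \left(\left(5 + 5\right) + 2 \cdot 57\right)} = \sqrt{-293 + \left(10 + 114\right)} = \sqrt{-293 + 124} = \sqrt{-169} = 13 i$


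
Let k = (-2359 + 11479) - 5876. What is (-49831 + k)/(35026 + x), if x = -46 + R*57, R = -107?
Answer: -15529/9627 ≈ -1.6131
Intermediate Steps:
k = 3244 (k = 9120 - 5876 = 3244)
x = -6145 (x = -46 - 107*57 = -46 - 6099 = -6145)
(-49831 + k)/(35026 + x) = (-49831 + 3244)/(35026 - 6145) = -46587/28881 = -46587*1/28881 = -15529/9627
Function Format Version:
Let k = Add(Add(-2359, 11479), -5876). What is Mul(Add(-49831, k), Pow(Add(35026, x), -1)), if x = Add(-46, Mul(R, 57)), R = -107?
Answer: Rational(-15529, 9627) ≈ -1.6131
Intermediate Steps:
k = 3244 (k = Add(9120, -5876) = 3244)
x = -6145 (x = Add(-46, Mul(-107, 57)) = Add(-46, -6099) = -6145)
Mul(Add(-49831, k), Pow(Add(35026, x), -1)) = Mul(Add(-49831, 3244), Pow(Add(35026, -6145), -1)) = Mul(-46587, Pow(28881, -1)) = Mul(-46587, Rational(1, 28881)) = Rational(-15529, 9627)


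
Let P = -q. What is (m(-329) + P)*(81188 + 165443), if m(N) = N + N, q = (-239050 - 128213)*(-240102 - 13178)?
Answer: -22941707686859038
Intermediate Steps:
q = 93020372640 (q = -367263*(-253280) = 93020372640)
m(N) = 2*N
P = -93020372640 (P = -1*93020372640 = -93020372640)
(m(-329) + P)*(81188 + 165443) = (2*(-329) - 93020372640)*(81188 + 165443) = (-658 - 93020372640)*246631 = -93020373298*246631 = -22941707686859038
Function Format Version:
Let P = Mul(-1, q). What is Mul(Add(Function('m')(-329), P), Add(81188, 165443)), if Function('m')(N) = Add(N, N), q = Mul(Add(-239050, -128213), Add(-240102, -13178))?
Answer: -22941707686859038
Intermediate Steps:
q = 93020372640 (q = Mul(-367263, -253280) = 93020372640)
Function('m')(N) = Mul(2, N)
P = -93020372640 (P = Mul(-1, 93020372640) = -93020372640)
Mul(Add(Function('m')(-329), P), Add(81188, 165443)) = Mul(Add(Mul(2, -329), -93020372640), Add(81188, 165443)) = Mul(Add(-658, -93020372640), 246631) = Mul(-93020373298, 246631) = -22941707686859038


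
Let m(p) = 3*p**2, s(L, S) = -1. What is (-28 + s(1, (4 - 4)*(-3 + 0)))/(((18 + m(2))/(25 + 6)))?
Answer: -899/30 ≈ -29.967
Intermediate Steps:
(-28 + s(1, (4 - 4)*(-3 + 0)))/(((18 + m(2))/(25 + 6))) = (-28 - 1)/(((18 + 3*2**2)/(25 + 6))) = -29*31/(18 + 3*4) = -29*31/(18 + 12) = -29/(30*(1/31)) = -29/30/31 = -29*31/30 = -899/30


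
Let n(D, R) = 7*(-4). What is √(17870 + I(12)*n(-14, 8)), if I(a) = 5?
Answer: 3*√1970 ≈ 133.15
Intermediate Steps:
n(D, R) = -28
√(17870 + I(12)*n(-14, 8)) = √(17870 + 5*(-28)) = √(17870 - 140) = √17730 = 3*√1970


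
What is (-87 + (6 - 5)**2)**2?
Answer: 7396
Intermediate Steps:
(-87 + (6 - 5)**2)**2 = (-87 + 1**2)**2 = (-87 + 1)**2 = (-86)**2 = 7396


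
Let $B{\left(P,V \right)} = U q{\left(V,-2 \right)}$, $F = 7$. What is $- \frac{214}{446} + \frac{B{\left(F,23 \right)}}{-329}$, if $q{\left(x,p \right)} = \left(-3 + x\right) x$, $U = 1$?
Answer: $- \frac{137783}{73367} \approx -1.878$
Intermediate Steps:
$q{\left(x,p \right)} = x \left(-3 + x\right)$
$B{\left(P,V \right)} = V \left(-3 + V\right)$ ($B{\left(P,V \right)} = 1 V \left(-3 + V\right) = V \left(-3 + V\right)$)
$- \frac{214}{446} + \frac{B{\left(F,23 \right)}}{-329} = - \frac{214}{446} + \frac{23 \left(-3 + 23\right)}{-329} = \left(-214\right) \frac{1}{446} + 23 \cdot 20 \left(- \frac{1}{329}\right) = - \frac{107}{223} + 460 \left(- \frac{1}{329}\right) = - \frac{107}{223} - \frac{460}{329} = - \frac{137783}{73367}$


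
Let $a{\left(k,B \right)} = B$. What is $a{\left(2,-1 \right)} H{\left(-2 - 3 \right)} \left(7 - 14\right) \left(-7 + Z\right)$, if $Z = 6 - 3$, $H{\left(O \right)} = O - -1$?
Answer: $112$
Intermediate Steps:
$H{\left(O \right)} = 1 + O$ ($H{\left(O \right)} = O + 1 = 1 + O$)
$Z = 3$ ($Z = 6 - 3 = 3$)
$a{\left(2,-1 \right)} H{\left(-2 - 3 \right)} \left(7 - 14\right) \left(-7 + Z\right) = - (1 - 5) \left(7 - 14\right) \left(-7 + 3\right) = - (1 - 5) \left(\left(-7\right) \left(-4\right)\right) = \left(-1\right) \left(-4\right) 28 = 4 \cdot 28 = 112$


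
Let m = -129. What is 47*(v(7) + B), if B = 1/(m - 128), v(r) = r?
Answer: 84506/257 ≈ 328.82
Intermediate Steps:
B = -1/257 (B = 1/(-129 - 128) = 1/(-257) = -1/257 ≈ -0.0038911)
47*(v(7) + B) = 47*(7 - 1/257) = 47*(1798/257) = 84506/257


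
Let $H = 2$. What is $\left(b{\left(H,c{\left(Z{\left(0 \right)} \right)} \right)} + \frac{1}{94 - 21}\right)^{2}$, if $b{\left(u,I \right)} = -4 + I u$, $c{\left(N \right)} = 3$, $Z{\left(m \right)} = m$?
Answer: $\frac{21609}{5329} \approx 4.055$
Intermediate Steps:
$\left(b{\left(H,c{\left(Z{\left(0 \right)} \right)} \right)} + \frac{1}{94 - 21}\right)^{2} = \left(\left(-4 + 3 \cdot 2\right) + \frac{1}{94 - 21}\right)^{2} = \left(\left(-4 + 6\right) + \frac{1}{73}\right)^{2} = \left(2 + \frac{1}{73}\right)^{2} = \left(\frac{147}{73}\right)^{2} = \frac{21609}{5329}$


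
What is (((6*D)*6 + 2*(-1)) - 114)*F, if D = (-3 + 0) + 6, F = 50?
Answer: -400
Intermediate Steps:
D = 3 (D = -3 + 6 = 3)
(((6*D)*6 + 2*(-1)) - 114)*F = (((6*3)*6 + 2*(-1)) - 114)*50 = ((18*6 - 2) - 114)*50 = ((108 - 2) - 114)*50 = (106 - 114)*50 = -8*50 = -400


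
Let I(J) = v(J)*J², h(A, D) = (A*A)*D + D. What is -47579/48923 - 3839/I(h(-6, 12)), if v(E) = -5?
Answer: -6672836189/6888917520 ≈ -0.96863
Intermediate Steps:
h(A, D) = D + D*A² (h(A, D) = A²*D + D = D*A² + D = D + D*A²)
I(J) = -5*J²
-47579/48923 - 3839/I(h(-6, 12)) = -47579/48923 - 3839*(-1/(720*(1 + (-6)²)²)) = -47579*1/48923 - 3839*(-1/(720*(1 + 36)²)) = -6797/6989 - 3839/((-5*(12*37)²)) = -6797/6989 - 3839/((-5*444²)) = -6797/6989 - 3839/((-5*197136)) = -6797/6989 - 3839/(-985680) = -6797/6989 - 3839*(-1/985680) = -6797/6989 + 3839/985680 = -6672836189/6888917520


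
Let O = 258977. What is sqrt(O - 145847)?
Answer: 3*sqrt(12570) ≈ 336.35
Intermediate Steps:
sqrt(O - 145847) = sqrt(258977 - 145847) = sqrt(113130) = 3*sqrt(12570)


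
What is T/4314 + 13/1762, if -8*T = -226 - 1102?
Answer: 174287/3800634 ≈ 0.045857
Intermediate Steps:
T = 166 (T = -(-226 - 1102)/8 = -⅛*(-1328) = 166)
T/4314 + 13/1762 = 166/4314 + 13/1762 = 166*(1/4314) + 13*(1/1762) = 83/2157 + 13/1762 = 174287/3800634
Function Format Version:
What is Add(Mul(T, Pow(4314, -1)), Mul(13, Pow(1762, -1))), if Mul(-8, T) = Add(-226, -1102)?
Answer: Rational(174287, 3800634) ≈ 0.045857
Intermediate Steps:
T = 166 (T = Mul(Rational(-1, 8), Add(-226, -1102)) = Mul(Rational(-1, 8), -1328) = 166)
Add(Mul(T, Pow(4314, -1)), Mul(13, Pow(1762, -1))) = Add(Mul(166, Pow(4314, -1)), Mul(13, Pow(1762, -1))) = Add(Mul(166, Rational(1, 4314)), Mul(13, Rational(1, 1762))) = Add(Rational(83, 2157), Rational(13, 1762)) = Rational(174287, 3800634)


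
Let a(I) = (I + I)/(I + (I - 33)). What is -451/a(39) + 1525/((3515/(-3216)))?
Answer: -30258675/18278 ≈ -1655.5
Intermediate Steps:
a(I) = 2*I/(-33 + 2*I) (a(I) = (2*I)/(I + (-33 + I)) = (2*I)/(-33 + 2*I) = 2*I/(-33 + 2*I))
-451/a(39) + 1525/((3515/(-3216))) = -451/(2*39/(-33 + 2*39)) + 1525/((3515/(-3216))) = -451/(2*39/(-33 + 78)) + 1525/((3515*(-1/3216))) = -451/(2*39/45) + 1525/(-3515/3216) = -451/(2*39*(1/45)) + 1525*(-3216/3515) = -451/26/15 - 980880/703 = -451*15/26 - 980880/703 = -6765/26 - 980880/703 = -30258675/18278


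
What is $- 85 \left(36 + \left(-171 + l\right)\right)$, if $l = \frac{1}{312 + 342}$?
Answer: $\frac{7504565}{654} \approx 11475.0$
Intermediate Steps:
$l = \frac{1}{654} \approx 0.0015291$
$- 85 \left(36 + \left(-171 + l\right)\right) = - 85 \left(36 + \left(-171 + \frac{1}{654}\right)\right) = - 85 \left(36 - \frac{111833}{654}\right) = \left(-85\right) \left(- \frac{88289}{654}\right) = \frac{7504565}{654}$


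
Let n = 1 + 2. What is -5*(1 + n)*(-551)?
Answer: 11020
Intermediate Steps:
n = 3
-5*(1 + n)*(-551) = -5*(1 + 3)*(-551) = -5*4*(-551) = -20*(-551) = 11020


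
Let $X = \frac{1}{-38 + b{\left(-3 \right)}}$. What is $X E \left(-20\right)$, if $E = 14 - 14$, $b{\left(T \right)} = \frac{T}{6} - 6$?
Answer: $0$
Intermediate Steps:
$b{\left(T \right)} = -6 + \frac{T}{6}$ ($b{\left(T \right)} = \frac{T}{6} - 6 = -6 + \frac{T}{6}$)
$X = - \frac{2}{89}$ ($X = \frac{1}{-38 + \left(-6 + \frac{1}{6} \left(-3\right)\right)} = \frac{1}{-38 - \frac{13}{2}} = \frac{1}{- \frac{89}{2}} = - \frac{2}{89} \approx -0.022472$)
$E = 0$ ($E = 14 - 14 = 0$)
$X E \left(-20\right) = \left(- \frac{2}{89}\right) 0 \left(-20\right) = 0 \left(-20\right) = 0$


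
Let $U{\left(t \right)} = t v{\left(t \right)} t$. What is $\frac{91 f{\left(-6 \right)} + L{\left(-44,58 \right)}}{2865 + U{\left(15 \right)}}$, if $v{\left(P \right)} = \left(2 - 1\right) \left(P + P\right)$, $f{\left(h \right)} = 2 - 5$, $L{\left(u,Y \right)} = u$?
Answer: $- \frac{317}{9615} \approx -0.032969$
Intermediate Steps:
$f{\left(h \right)} = -3$
$v{\left(P \right)} = 2 P$ ($v{\left(P \right)} = 1 \cdot 2 P = 2 P$)
$U{\left(t \right)} = 2 t^{3}$ ($U{\left(t \right)} = t 2 t t = 2 t^{2} t = 2 t^{3}$)
$\frac{91 f{\left(-6 \right)} + L{\left(-44,58 \right)}}{2865 + U{\left(15 \right)}} = \frac{91 \left(-3\right) - 44}{2865 + 2 \cdot 15^{3}} = \frac{-273 - 44}{2865 + 2 \cdot 3375} = - \frac{317}{2865 + 6750} = - \frac{317}{9615}$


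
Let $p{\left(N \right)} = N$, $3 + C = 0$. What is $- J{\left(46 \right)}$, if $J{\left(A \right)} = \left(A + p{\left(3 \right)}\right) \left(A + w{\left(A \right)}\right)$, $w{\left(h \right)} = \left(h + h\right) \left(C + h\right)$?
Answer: $-196098$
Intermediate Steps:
$C = -3$ ($C = -3 + 0 = -3$)
$w{\left(h \right)} = 2 h \left(-3 + h\right)$ ($w{\left(h \right)} = \left(h + h\right) \left(-3 + h\right) = 2 h \left(-3 + h\right)$)
$J{\left(A \right)} = \left(3 + A\right) \left(A + 2 A \left(-3 + A\right)\right)$ ($J{\left(A \right)} = \left(A + 3\right) \left(A + 2 A \left(-3 + A\right)\right) = \left(3 + A\right) \left(A + 2 A \left(-3 + A\right)\right)$)
$- J{\left(46 \right)} = - 46 \left(-15 + 46 + 2 \cdot 46^{2}\right) = - 46 \left(-15 + 46 + 2 \cdot 2116\right) = - 46 \left(-15 + 46 + 4232\right) = - 46 \cdot 4263 = \left(-1\right) 196098 = -196098$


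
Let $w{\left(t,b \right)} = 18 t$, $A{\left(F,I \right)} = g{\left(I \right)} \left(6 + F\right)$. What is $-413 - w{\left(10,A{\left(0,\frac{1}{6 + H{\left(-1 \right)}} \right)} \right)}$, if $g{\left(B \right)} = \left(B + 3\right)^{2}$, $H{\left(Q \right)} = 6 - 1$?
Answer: $-593$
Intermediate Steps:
$H{\left(Q \right)} = 5$
$g{\left(B \right)} = \left(3 + B\right)^{2}$
$A{\left(F,I \right)} = \left(3 + I\right)^{2} \left(6 + F\right)$
$-413 - w{\left(10,A{\left(0,\frac{1}{6 + H{\left(-1 \right)}} \right)} \right)} = -413 - 18 \cdot 10 = -413 - 180 = -593$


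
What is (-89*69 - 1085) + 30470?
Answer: 23244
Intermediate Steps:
(-89*69 - 1085) + 30470 = (-6141 - 1085) + 30470 = -7226 + 30470 = 23244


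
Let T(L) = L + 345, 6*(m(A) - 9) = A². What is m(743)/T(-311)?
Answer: 552103/204 ≈ 2706.4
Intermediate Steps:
m(A) = 9 + A²/6
T(L) = 345 + L
m(743)/T(-311) = (9 + (⅙)*743²)/(345 - 311) = (9 + (⅙)*552049)/34 = (9 + 552049/6)*(1/34) = (552103/6)*(1/34) = 552103/204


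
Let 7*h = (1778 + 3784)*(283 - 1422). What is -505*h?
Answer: 3199234590/7 ≈ 4.5703e+8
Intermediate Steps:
h = -6335118/7 (h = ((1778 + 3784)*(283 - 1422))/7 = (5562*(-1139))/7 = (⅐)*(-6335118) = -6335118/7 ≈ -9.0502e+5)
-505*h = -505*(-6335118/7) = 3199234590/7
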